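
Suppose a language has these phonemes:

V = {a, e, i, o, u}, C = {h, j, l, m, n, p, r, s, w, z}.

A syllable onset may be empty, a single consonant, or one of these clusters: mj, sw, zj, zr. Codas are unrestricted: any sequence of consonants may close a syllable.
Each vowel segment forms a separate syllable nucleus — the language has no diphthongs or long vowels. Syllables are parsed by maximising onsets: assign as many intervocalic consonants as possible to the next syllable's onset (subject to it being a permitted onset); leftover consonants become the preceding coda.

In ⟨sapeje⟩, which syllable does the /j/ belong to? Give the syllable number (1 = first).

Vowels present: a, e, e; each is a nucleus, giving 3 syllables.
σ1/σ2 boundary: just /p/ — single C goes to the following onset.
σ2/σ3 boundary: just /j/ — single C goes to the following onset.
So the parse is sa.pe.je.
The /j/ is in the onset of syllable 3 (/je/).

3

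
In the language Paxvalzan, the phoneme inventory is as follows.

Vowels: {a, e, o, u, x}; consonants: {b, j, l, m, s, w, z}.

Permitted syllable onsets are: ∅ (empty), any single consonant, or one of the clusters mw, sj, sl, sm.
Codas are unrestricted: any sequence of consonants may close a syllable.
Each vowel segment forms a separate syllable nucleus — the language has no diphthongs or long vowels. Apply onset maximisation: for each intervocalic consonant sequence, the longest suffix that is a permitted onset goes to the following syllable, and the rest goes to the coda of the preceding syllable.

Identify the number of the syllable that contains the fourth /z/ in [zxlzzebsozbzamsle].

Nuclei (vowels): x, e, o, a, e → 5 syllables.
/x…e/ gap (V1→V2): cluster /lzz/ — the longest permitted-onset suffix is /z/; onset = /z/, preceding coda = /lz/.
/e…o/ gap (V2→V3): /bs/ — longest licit onset from the right is /s/, leaving /b/ as coda.
/o…a/ gap (V3→V4): cluster /zbz/ — the longest permitted-onset suffix is /z/; onset = /z/, preceding coda = /zb/.
/a…e/ gap (V4→V5): /msl/ splits as /m/ + /sl/ (/sl/ is the longest suffix that is a licit onset).
Syllabification: zxlz.zeb.sozb.zam.sle.
The fourth /z/ is in the coda of syllable 3 (/sozb/).

3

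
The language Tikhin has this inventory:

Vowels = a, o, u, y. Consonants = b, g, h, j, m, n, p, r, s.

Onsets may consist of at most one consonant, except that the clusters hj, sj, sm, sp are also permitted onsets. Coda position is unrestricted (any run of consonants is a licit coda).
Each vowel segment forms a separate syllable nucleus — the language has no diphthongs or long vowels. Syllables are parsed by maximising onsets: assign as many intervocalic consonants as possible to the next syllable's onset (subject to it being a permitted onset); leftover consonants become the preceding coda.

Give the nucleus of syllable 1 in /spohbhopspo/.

o

Nuclei (vowels): o, o, o → 3 syllables.
The first nucleus (vowel 1 from the left) is /o/.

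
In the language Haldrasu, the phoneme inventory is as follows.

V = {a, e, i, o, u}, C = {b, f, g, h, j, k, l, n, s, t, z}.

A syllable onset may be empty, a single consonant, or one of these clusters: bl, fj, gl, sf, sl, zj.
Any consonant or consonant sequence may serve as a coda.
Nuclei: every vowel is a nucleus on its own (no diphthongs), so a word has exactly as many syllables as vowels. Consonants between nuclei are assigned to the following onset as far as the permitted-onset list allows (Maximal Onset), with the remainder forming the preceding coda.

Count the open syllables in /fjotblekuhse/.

The vowels are o, e, u, e — 4 nuclei, so 4 syllables.
Between /o/ (V1) and /e/ (V2): /tbl/; trying suffixes from longest down, /bl/ is the first permitted one, so coda /t/ | onset /bl/.
Between /e/ (V2) and /u/ (V3): just /k/ — single C goes to the following onset.
Between /u/ (V3) and /e/ (V4): /hs/ splits as /h/ + /s/ (/s/ is the longest suffix that is a licit onset).
So the parse is fjot.ble.kuh.se.
Classifying each syllable: /fjot/ (closed), /ble/ (open), /kuh/ (closed), /se/ (open).
Open syllables: 2.

2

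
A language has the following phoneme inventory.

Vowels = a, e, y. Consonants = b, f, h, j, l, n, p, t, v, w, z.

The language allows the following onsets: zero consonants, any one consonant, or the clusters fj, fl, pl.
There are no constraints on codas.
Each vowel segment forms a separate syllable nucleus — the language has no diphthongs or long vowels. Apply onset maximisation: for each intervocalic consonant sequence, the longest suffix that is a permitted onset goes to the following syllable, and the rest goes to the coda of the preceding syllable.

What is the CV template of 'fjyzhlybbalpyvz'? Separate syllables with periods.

CCVCC.CVC.CVC.CVCC

Vowels present: y, y, a, y; each is a nucleus, giving 4 syllables.
/y…y/ gap (V1→V2): cluster /zhl/ — the longest permitted-onset suffix is /l/; onset = /l/, preceding coda = /zh/.
/y…a/ gap (V2→V3): /bb/ — longest licit onset from the right is /b/, leaving /b/ as coda.
/a…y/ gap (V3→V4): /lp/; trying suffixes from longest down, /p/ is the first permitted one, so coda /l/ | onset /p/.
Putting it together: fjyzh.lyb.bal.pyvz.
Mapping each syllable to C/V: /fjyzh/ → CCVCC, /lyb/ → CVC, /bal/ → CVC, /pyvz/ → CVCC.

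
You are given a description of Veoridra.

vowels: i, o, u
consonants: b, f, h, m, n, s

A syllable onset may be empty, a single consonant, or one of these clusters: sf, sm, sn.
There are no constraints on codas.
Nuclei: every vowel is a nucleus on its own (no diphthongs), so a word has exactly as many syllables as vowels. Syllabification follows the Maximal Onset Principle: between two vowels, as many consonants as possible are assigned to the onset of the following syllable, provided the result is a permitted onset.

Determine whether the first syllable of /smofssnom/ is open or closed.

closed

Vowels present: o, o; each is a nucleus, giving 2 syllables.
σ1/σ2 boundary: /fssn/ — longest licit onset from the right is /sn/, leaving /fs/ as coda.
Syllabification: smofs.snom.
Syllable 1 is /smofs/ with coda /fs/, so it is closed.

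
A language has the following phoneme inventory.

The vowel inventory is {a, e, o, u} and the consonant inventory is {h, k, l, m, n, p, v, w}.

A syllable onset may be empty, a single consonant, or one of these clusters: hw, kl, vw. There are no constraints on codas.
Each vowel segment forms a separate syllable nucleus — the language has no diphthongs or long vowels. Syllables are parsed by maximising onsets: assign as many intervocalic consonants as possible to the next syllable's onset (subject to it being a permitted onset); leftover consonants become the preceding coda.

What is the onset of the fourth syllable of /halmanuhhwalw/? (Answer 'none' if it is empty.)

hw

Nuclei (vowels): a, a, u, a → 4 syllables.
Between /a/ (V1) and /a/ (V2): cluster /lm/ — the longest permitted-onset suffix is /m/; onset = /m/, preceding coda = /l/.
Between /a/ (V2) and /u/ (V3): /n/ is a single consonant, so it becomes the next onset.
Between /u/ (V3) and /a/ (V4): /hhw/ splits as /h/ + /hw/ (/hw/ is the longest suffix that is a licit onset).
Putting it together: hal.ma.nuh.hwalw.
Syllable 4 is /hwalw/: onset /hw/, nucleus /a/, coda /lw/.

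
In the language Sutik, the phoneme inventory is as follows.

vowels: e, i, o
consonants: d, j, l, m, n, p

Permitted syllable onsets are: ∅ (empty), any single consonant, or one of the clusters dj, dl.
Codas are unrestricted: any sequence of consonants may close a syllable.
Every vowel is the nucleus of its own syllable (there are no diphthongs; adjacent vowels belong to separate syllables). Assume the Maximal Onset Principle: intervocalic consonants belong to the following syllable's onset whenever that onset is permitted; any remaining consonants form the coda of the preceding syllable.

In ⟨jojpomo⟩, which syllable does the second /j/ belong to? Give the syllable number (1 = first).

Nuclei (vowels): o, o, o → 3 syllables.
V1 /o/ – V2 /o/: /jp/; trying suffixes from longest down, /p/ is the first permitted one, so coda /j/ | onset /p/.
V2 /o/ – V3 /o/: just /m/ — single C goes to the following onset.
Result: joj.po.mo.
The second /j/ is in the coda of syllable 1 (/joj/).

1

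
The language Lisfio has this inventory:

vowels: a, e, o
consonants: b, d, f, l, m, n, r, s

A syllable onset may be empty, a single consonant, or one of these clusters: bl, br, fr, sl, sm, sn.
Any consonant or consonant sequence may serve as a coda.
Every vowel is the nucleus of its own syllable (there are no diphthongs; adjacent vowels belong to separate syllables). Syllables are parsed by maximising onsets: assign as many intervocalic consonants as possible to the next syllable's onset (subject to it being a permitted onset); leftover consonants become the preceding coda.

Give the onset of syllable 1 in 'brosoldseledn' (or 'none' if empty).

Nuclei (vowels): o, o, e, e → 4 syllables.
/o…o/ gap (V1→V2): /s/ is a single consonant, so it becomes the next onset.
/o…e/ gap (V2→V3): /lds/ — longest licit onset from the right is /s/, leaving /ld/ as coda.
/e…e/ gap (V3→V4): /l/ is a single consonant, so it becomes the next onset.
Result: bro.sold.se.ledn.
Syllable 1 is /bro/: onset /br/, nucleus /o/, coda ∅.

br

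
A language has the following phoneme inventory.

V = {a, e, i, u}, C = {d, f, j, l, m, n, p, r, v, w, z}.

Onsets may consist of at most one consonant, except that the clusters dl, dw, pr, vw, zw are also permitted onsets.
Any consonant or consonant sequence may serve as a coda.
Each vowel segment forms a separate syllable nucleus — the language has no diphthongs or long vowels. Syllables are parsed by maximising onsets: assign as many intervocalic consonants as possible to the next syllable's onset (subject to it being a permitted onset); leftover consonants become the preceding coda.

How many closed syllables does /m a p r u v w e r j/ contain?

Nuclei (vowels): a, u, e → 3 syllables.
/a…u/ gap (V1→V2): cluster /pr/ — /pr/ is itself a permitted onset, so the whole cluster goes right; preceding coda = ∅.
/u…e/ gap (V2→V3): /vw/ is a licit onset in full, so it all attaches to the next syllable.
Putting it together: ma.pru.vwerj.
Classifying each syllable: /ma/ (open), /pru/ (open), /vwerj/ (closed).
Closed syllables: 1.

1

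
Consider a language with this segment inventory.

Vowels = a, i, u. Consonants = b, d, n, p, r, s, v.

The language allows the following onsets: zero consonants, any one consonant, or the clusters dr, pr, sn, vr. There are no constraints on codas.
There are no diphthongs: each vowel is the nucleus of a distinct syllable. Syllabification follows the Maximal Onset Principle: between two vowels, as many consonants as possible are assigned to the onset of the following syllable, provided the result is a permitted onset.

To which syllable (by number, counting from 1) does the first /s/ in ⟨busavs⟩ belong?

2

Nuclei (vowels): u, a → 2 syllables.
V1 /u/ – V2 /a/: /s/ → onset of the next syllable (single consonants are always licit onsets).
So the parse is bu.savs.
The first /s/ is in the onset of syllable 2 (/savs/).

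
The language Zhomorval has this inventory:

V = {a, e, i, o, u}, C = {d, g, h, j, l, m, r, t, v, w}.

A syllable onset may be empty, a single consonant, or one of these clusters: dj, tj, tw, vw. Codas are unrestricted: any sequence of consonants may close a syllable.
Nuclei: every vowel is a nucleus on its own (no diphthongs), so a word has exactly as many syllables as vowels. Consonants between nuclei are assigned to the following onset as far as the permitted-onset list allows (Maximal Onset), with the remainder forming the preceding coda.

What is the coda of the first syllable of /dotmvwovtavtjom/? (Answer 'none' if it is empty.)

tm

Nuclei (vowels): o, o, a, o → 4 syllables.
/o…o/ gap (V1→V2): cluster /tmvw/ — the longest permitted-onset suffix is /vw/; onset = /vw/, preceding coda = /tm/.
/o…a/ gap (V2→V3): cluster /vt/ — the longest permitted-onset suffix is /t/; onset = /t/, preceding coda = /v/.
/a…o/ gap (V3→V4): /vtj/ splits as /v/ + /tj/ (/tj/ is the longest suffix that is a licit onset).
Syllabification: dotm.vwov.tav.tjom.
Syllable 1 is /dotm/: onset /d/, nucleus /o/, coda /tm/.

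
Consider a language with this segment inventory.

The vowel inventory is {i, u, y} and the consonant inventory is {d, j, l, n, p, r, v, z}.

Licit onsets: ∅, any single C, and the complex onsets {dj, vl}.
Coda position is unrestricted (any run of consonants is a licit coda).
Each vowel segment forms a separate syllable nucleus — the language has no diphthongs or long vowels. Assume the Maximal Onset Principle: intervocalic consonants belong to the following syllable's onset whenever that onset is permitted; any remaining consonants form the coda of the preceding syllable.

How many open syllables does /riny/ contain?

Vowels present: i, y; each is a nucleus, giving 2 syllables.
/i…y/ gap (V1→V2): just /n/ — single C goes to the following onset.
Putting it together: ri.ny.
Classifying each syllable: /ri/ (open), /ny/ (open).
Open syllables: 2.

2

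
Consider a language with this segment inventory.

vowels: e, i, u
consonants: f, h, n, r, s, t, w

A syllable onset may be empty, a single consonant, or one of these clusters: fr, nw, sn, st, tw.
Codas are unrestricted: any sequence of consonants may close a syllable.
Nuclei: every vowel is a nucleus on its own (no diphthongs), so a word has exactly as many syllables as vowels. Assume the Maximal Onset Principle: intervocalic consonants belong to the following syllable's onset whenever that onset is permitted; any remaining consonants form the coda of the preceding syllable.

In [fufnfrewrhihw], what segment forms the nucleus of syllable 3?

i

Nuclei (vowels): u, e, i → 3 syllables.
The third nucleus (vowel 3 from the left) is /i/.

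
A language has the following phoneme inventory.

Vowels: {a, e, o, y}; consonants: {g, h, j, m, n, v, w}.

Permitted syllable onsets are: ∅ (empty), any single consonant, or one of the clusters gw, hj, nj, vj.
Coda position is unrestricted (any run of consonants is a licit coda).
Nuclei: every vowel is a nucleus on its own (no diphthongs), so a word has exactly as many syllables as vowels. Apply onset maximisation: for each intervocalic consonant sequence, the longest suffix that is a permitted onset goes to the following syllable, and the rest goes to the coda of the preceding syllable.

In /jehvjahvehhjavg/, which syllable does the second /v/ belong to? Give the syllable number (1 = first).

3

Vowels present: e, a, e, a; each is a nucleus, giving 4 syllables.
/e…a/ gap (V1→V2): /hvj/ splits as /h/ + /vj/ (/vj/ is the longest suffix that is a licit onset).
/a…e/ gap (V2→V3): /hv/; trying suffixes from longest down, /v/ is the first permitted one, so coda /h/ | onset /v/.
/e…a/ gap (V3→V4): /hhj/ — longest licit onset from the right is /hj/, leaving /h/ as coda.
Result: jeh.vjah.veh.hjavg.
The second /v/ is in the onset of syllable 3 (/veh/).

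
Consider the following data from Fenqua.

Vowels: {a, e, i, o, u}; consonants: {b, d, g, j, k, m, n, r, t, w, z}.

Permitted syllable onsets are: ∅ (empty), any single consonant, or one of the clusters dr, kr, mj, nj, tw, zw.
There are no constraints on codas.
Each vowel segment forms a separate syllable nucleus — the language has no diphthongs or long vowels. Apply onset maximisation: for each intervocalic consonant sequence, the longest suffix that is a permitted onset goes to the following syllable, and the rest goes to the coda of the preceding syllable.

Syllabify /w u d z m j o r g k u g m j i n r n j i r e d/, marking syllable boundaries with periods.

wudz.mjorg.kug.mjinr.nji.red

The vowels are u, o, u, i, i, e — 6 nuclei, so 6 syllables.
σ1/σ2 boundary: /dzmj/ — longest licit onset from the right is /mj/, leaving /dz/ as coda.
σ2/σ3 boundary: /rgk/ — longest licit onset from the right is /k/, leaving /rg/ as coda.
σ3/σ4 boundary: cluster /gmj/ — the longest permitted-onset suffix is /mj/; onset = /mj/, preceding coda = /g/.
σ4/σ5 boundary: /nrnj/ — longest licit onset from the right is /nj/, leaving /nr/ as coda.
σ5/σ6 boundary: /r/ → onset of the next syllable (single consonants are always licit onsets).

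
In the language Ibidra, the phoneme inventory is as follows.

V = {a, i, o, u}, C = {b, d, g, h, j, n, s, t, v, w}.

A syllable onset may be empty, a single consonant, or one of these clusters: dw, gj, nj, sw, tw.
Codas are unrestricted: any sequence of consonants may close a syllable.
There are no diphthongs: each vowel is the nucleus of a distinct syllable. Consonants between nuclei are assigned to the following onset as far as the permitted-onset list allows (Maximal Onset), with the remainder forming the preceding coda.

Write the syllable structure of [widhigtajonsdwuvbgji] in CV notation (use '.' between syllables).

CVC.CVC.CV.CVCC.CCVCC.CCV

The vowels are i, i, a, o, u, i — 6 nuclei, so 6 syllables.
Between /i/ (V1) and /i/ (V2): /dh/; trying suffixes from longest down, /h/ is the first permitted one, so coda /d/ | onset /h/.
Between /i/ (V2) and /a/ (V3): /gt/ — longest licit onset from the right is /t/, leaving /g/ as coda.
Between /a/ (V3) and /o/ (V4): /j/ is a single consonant, so it becomes the next onset.
Between /o/ (V4) and /u/ (V5): cluster /nsdw/ — the longest permitted-onset suffix is /dw/; onset = /dw/, preceding coda = /ns/.
Between /u/ (V5) and /i/ (V6): /vbgj/; trying suffixes from longest down, /gj/ is the first permitted one, so coda /vb/ | onset /gj/.
Result: wid.hig.ta.jons.dwuvb.gji.
Mapping each syllable to C/V: /wid/ → CVC, /hig/ → CVC, /ta/ → CV, /jons/ → CVCC, /dwuvb/ → CCVCC, /gji/ → CCV.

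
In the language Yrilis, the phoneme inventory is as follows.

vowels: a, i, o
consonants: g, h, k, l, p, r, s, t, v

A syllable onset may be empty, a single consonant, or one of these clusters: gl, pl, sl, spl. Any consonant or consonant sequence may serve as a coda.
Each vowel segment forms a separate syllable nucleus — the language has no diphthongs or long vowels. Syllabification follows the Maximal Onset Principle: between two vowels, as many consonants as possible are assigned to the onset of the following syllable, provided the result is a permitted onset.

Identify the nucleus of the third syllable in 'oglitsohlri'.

Vowels present: o, i, o, i; each is a nucleus, giving 4 syllables.
The third nucleus (vowel 3 from the left) is /o/.

o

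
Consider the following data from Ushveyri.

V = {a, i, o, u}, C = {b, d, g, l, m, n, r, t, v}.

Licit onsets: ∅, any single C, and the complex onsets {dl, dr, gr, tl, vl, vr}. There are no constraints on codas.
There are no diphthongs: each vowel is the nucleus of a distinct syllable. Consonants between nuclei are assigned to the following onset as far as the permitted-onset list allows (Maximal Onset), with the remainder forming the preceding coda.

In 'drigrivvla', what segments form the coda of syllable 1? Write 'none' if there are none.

Nuclei (vowels): i, i, a → 3 syllables.
σ1/σ2 boundary: /gr/ is a licit onset in full, so it all attaches to the next syllable.
σ2/σ3 boundary: /vvl/; trying suffixes from longest down, /vl/ is the first permitted one, so coda /v/ | onset /vl/.
So the parse is dri.griv.vla.
Syllable 1 is /dri/: onset /dr/, nucleus /i/, coda ∅.

none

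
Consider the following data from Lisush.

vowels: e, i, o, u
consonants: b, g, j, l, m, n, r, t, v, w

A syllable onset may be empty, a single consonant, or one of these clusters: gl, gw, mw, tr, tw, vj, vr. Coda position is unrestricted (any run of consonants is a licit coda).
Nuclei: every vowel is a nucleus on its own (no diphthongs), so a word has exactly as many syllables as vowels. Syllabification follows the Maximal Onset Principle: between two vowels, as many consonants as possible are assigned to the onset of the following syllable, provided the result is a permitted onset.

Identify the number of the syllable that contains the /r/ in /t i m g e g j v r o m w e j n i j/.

Vowels present: i, e, o, e, i; each is a nucleus, giving 5 syllables.
σ1/σ2 boundary: /mg/ — longest licit onset from the right is /g/, leaving /m/ as coda.
σ2/σ3 boundary: /gjvr/; trying suffixes from longest down, /vr/ is the first permitted one, so coda /gj/ | onset /vr/.
σ3/σ4 boundary: cluster /mw/ — /mw/ is itself a permitted onset, so the whole cluster goes right; preceding coda = ∅.
σ4/σ5 boundary: /jn/ splits as /j/ + /n/ (/n/ is the longest suffix that is a licit onset).
Syllabification: tim.gegj.vro.mwej.nij.
The /r/ is in the onset of syllable 3 (/vro/).

3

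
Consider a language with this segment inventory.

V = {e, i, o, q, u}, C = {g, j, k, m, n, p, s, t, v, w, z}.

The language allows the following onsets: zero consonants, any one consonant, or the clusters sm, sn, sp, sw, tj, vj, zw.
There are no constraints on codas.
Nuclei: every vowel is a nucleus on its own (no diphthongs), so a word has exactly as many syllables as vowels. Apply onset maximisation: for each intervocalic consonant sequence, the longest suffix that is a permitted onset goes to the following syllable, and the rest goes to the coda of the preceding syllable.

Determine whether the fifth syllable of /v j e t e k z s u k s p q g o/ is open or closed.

The vowels are e, e, u, q, o — 5 nuclei, so 5 syllables.
Between /e/ (V1) and /e/ (V2): /t/ → onset of the next syllable (single consonants are always licit onsets).
Between /e/ (V2) and /u/ (V3): /kzs/ splits as /kz/ + /s/ (/s/ is the longest suffix that is a licit onset).
Between /u/ (V3) and /q/ (V4): /ksp/ — longest licit onset from the right is /sp/, leaving /k/ as coda.
Between /q/ (V4) and /o/ (V5): just /g/ — single C goes to the following onset.
Result: vje.tekz.suk.spq.go.
Syllable 5 is /go/; it ends in its nucleus with no coda, so it is open.

open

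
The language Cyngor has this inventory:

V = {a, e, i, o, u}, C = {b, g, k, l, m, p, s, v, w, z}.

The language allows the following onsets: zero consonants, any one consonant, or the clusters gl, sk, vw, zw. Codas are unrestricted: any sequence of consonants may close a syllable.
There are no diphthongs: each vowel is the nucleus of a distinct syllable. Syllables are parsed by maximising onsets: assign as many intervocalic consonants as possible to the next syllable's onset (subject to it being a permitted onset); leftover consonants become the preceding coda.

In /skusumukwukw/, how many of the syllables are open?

Nuclei (vowels): u, u, u, u → 4 syllables.
σ1/σ2 boundary: just /s/ — single C goes to the following onset.
σ2/σ3 boundary: just /m/ — single C goes to the following onset.
σ3/σ4 boundary: cluster /kw/ — the longest permitted-onset suffix is /w/; onset = /w/, preceding coda = /k/.
Syllabification: sku.su.muk.wukw.
Classifying each syllable: /sku/ (open), /su/ (open), /muk/ (closed), /wukw/ (closed).
Open syllables: 2.

2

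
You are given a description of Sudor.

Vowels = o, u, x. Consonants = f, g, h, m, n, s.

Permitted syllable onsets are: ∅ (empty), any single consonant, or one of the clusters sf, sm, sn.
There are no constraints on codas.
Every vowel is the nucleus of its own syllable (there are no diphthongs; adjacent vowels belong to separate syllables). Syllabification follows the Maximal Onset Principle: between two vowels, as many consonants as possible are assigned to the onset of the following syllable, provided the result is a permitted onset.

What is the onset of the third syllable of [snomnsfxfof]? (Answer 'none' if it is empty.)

Nuclei (vowels): o, x, o → 3 syllables.
/o…x/ gap (V1→V2): /mnsf/ splits as /mn/ + /sf/ (/sf/ is the longest suffix that is a licit onset).
/x…o/ gap (V2→V3): just /f/ — single C goes to the following onset.
Result: snomn.sfx.fof.
Syllable 3 is /fof/: onset /f/, nucleus /o/, coda /f/.

f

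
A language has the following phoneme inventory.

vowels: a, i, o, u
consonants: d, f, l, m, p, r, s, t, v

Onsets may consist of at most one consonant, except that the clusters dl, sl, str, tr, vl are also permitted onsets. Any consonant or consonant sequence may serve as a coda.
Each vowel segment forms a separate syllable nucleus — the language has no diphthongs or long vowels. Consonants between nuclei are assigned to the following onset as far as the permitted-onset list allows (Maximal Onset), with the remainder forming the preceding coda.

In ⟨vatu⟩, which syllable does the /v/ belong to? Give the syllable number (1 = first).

The vowels are a, u — 2 nuclei, so 2 syllables.
Between /a/ (V1) and /u/ (V2): just /t/ — single C goes to the following onset.
Result: va.tu.
The /v/ is in the onset of syllable 1 (/va/).

1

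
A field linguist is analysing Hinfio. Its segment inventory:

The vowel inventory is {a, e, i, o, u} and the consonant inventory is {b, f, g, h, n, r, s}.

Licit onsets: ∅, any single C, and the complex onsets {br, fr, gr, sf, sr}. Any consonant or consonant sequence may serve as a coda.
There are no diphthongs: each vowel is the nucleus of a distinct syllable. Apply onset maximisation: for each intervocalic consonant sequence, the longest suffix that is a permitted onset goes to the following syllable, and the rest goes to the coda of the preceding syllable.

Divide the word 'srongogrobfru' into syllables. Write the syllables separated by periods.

Vowels present: o, o, o, u; each is a nucleus, giving 4 syllables.
σ1/σ2 boundary: /ng/ — longest licit onset from the right is /g/, leaving /n/ as coda.
σ2/σ3 boundary: /gr/ — entire cluster is a permitted onset → onset /gr/, coda ∅.
σ3/σ4 boundary: /bfr/ — longest licit onset from the right is /fr/, leaving /b/ as coda.

sron.go.grob.fru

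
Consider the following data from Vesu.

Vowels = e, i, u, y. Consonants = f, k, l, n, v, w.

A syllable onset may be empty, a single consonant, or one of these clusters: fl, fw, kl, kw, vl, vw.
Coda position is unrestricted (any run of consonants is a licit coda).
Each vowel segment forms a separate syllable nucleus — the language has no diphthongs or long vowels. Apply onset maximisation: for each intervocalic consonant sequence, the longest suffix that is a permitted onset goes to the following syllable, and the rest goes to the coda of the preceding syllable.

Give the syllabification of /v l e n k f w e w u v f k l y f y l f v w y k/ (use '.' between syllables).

vlenk.fwe.wuvf.kly.fylf.vwyk

Vowels present: e, e, u, y, y, y; each is a nucleus, giving 6 syllables.
V1 /e/ – V2 /e/: /nkfw/; trying suffixes from longest down, /fw/ is the first permitted one, so coda /nk/ | onset /fw/.
V2 /e/ – V3 /u/: /w/ is a single consonant, so it becomes the next onset.
V3 /u/ – V4 /y/: /vfkl/ splits as /vf/ + /kl/ (/kl/ is the longest suffix that is a licit onset).
V4 /y/ – V5 /y/: /f/ is a single consonant, so it becomes the next onset.
V5 /y/ – V6 /y/: cluster /lfvw/ — the longest permitted-onset suffix is /vw/; onset = /vw/, preceding coda = /lf/.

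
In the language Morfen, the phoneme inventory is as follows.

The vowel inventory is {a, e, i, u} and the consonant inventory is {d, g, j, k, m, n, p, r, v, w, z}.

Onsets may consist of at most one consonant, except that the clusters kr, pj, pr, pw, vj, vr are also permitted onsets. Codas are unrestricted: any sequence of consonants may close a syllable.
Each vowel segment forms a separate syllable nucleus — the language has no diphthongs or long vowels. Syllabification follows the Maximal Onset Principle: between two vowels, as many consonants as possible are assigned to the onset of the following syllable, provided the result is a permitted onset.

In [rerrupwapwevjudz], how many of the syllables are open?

Nuclei (vowels): e, u, a, e, u → 5 syllables.
/e…u/ gap (V1→V2): /rr/ splits as /r/ + /r/ (/r/ is the longest suffix that is a licit onset).
/u…a/ gap (V2→V3): /pw/ — entire cluster is a permitted onset → onset /pw/, coda ∅.
/a…e/ gap (V3→V4): /pw/ — entire cluster is a permitted onset → onset /pw/, coda ∅.
/e…u/ gap (V4→V5): cluster /vj/ — /vj/ is itself a permitted onset, so the whole cluster goes right; preceding coda = ∅.
Result: rer.ru.pwa.pwe.vjudz.
Classifying each syllable: /rer/ (closed), /ru/ (open), /pwa/ (open), /pwe/ (open), /vjudz/ (closed).
Open syllables: 3.

3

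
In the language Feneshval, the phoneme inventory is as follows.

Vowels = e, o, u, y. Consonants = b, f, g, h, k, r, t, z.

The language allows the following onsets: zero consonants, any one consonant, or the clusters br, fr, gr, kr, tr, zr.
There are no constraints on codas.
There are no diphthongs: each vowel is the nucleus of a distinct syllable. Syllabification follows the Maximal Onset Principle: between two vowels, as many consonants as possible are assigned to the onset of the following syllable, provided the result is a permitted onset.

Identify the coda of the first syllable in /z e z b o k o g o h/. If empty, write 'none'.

z

Nuclei (vowels): e, o, o, o → 4 syllables.
/e…o/ gap (V1→V2): /zb/; trying suffixes from longest down, /b/ is the first permitted one, so coda /z/ | onset /b/.
/o…o/ gap (V2→V3): just /k/ — single C goes to the following onset.
/o…o/ gap (V3→V4): just /g/ — single C goes to the following onset.
Syllabification: zez.bo.ko.goh.
Syllable 1 is /zez/: onset /z/, nucleus /e/, coda /z/.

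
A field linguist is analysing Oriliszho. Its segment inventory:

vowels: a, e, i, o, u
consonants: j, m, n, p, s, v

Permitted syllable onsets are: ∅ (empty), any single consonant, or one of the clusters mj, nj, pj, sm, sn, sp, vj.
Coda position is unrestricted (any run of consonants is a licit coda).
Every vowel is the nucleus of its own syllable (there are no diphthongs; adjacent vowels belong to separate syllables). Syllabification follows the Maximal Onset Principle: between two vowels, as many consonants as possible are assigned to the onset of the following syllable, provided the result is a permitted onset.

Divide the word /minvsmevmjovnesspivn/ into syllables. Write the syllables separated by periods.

minv.smev.mjov.nes.spivn

The vowels are i, e, o, e, i — 5 nuclei, so 5 syllables.
σ1/σ2 boundary: cluster /nvsm/ — the longest permitted-onset suffix is /sm/; onset = /sm/, preceding coda = /nv/.
σ2/σ3 boundary: /vmj/; trying suffixes from longest down, /mj/ is the first permitted one, so coda /v/ | onset /mj/.
σ3/σ4 boundary: /vn/ splits as /v/ + /n/ (/n/ is the longest suffix that is a licit onset).
σ4/σ5 boundary: /ssp/; trying suffixes from longest down, /sp/ is the first permitted one, so coda /s/ | onset /sp/.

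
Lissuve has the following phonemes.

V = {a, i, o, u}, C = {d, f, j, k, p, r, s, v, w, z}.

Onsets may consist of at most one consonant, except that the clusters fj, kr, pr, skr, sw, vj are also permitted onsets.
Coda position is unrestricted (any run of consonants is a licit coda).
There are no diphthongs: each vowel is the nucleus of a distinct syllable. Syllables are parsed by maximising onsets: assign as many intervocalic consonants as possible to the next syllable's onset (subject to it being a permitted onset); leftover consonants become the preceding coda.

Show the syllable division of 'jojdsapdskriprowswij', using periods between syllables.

jojd.sapd.skri.prow.swij

Nuclei (vowels): o, a, i, o, i → 5 syllables.
V1 /o/ – V2 /a/: cluster /jds/ — the longest permitted-onset suffix is /s/; onset = /s/, preceding coda = /jd/.
V2 /a/ – V3 /i/: cluster /pdskr/ — the longest permitted-onset suffix is /skr/; onset = /skr/, preceding coda = /pd/.
V3 /i/ – V4 /o/: /pr/ is a licit onset in full, so it all attaches to the next syllable.
V4 /o/ – V5 /i/: /wsw/; trying suffixes from longest down, /sw/ is the first permitted one, so coda /w/ | onset /sw/.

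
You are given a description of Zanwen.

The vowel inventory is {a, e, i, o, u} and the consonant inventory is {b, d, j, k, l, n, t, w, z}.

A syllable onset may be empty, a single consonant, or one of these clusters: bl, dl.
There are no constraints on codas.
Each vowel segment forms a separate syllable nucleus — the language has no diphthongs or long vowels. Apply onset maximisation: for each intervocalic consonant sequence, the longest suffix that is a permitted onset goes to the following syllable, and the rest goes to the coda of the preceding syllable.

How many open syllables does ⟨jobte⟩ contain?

Vowels present: o, e; each is a nucleus, giving 2 syllables.
Between /o/ (V1) and /e/ (V2): /bt/ — longest licit onset from the right is /t/, leaving /b/ as coda.
Syllabification: job.te.
Classifying each syllable: /job/ (closed), /te/ (open).
Open syllables: 1.

1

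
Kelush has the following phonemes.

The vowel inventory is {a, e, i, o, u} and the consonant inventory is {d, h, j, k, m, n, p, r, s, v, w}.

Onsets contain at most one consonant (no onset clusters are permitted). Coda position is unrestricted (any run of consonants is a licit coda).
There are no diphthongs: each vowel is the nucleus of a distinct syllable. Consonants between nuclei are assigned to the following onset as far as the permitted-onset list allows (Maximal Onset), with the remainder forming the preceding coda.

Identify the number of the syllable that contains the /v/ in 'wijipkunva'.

The vowels are i, i, u, a — 4 nuclei, so 4 syllables.
V1 /i/ – V2 /i/: /j/ is a single consonant, so it becomes the next onset.
V2 /i/ – V3 /u/: /pk/ — longest licit onset from the right is /k/, leaving /p/ as coda.
V3 /u/ – V4 /a/: cluster /nv/ — the longest permitted-onset suffix is /v/; onset = /v/, preceding coda = /n/.
Putting it together: wi.jip.kun.va.
The /v/ is in the onset of syllable 4 (/va/).

4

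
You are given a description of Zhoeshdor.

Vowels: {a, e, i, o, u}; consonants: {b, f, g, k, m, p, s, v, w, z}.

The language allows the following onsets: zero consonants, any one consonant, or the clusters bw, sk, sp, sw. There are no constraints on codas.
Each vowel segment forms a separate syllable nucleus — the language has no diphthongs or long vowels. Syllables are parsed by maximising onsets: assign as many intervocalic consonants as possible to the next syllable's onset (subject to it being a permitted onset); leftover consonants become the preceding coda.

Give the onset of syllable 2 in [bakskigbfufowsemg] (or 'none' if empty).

Nuclei (vowels): a, i, u, o, e → 5 syllables.
σ1/σ2 boundary: cluster /ksk/ — the longest permitted-onset suffix is /sk/; onset = /sk/, preceding coda = /k/.
σ2/σ3 boundary: /gbf/; trying suffixes from longest down, /f/ is the first permitted one, so coda /gb/ | onset /f/.
σ3/σ4 boundary: /f/ is a single consonant, so it becomes the next onset.
σ4/σ5 boundary: cluster /ws/ — the longest permitted-onset suffix is /s/; onset = /s/, preceding coda = /w/.
Result: bak.skigb.fu.fow.semg.
Syllable 2 is /skigb/: onset /sk/, nucleus /i/, coda /gb/.

sk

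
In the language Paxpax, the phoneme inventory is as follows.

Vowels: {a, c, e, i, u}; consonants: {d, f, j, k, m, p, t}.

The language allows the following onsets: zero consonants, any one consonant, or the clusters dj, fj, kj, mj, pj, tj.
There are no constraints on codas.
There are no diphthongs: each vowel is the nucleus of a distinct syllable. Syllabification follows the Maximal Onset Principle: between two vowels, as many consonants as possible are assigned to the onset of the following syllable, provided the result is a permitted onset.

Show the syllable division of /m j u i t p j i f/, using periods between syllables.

mju.it.pjif

The vowels are u, i, i — 3 nuclei, so 3 syllables.
V1 /u/ – V2 /i/: nothing intervenes; syllable break is V.V.
V2 /i/ – V3 /i/: cluster /tpj/ — the longest permitted-onset suffix is /pj/; onset = /pj/, preceding coda = /t/.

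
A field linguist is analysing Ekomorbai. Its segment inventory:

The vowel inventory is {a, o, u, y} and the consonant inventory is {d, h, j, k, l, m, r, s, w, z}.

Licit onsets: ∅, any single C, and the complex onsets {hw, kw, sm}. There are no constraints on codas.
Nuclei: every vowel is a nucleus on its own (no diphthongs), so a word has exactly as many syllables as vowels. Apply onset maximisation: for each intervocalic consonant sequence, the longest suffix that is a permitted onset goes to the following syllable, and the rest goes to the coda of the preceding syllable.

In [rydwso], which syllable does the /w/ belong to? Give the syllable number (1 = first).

1

Nuclei (vowels): y, o → 2 syllables.
V1 /y/ – V2 /o/: /dws/ — longest licit onset from the right is /s/, leaving /dw/ as coda.
Result: rydw.so.
The /w/ is in the coda of syllable 1 (/rydw/).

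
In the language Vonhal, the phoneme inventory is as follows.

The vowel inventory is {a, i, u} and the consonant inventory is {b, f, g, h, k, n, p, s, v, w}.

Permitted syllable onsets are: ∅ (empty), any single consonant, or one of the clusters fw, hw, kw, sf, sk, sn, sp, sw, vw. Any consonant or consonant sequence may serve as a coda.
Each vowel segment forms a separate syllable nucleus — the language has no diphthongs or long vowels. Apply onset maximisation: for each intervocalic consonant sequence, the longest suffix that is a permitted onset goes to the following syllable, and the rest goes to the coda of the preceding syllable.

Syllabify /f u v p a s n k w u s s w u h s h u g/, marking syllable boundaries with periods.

fuv.pasn.kwus.swuhs.hug

Nuclei (vowels): u, a, u, u, u → 5 syllables.
σ1/σ2 boundary: /vp/; trying suffixes from longest down, /p/ is the first permitted one, so coda /v/ | onset /p/.
σ2/σ3 boundary: /snkw/ — longest licit onset from the right is /kw/, leaving /sn/ as coda.
σ3/σ4 boundary: /ssw/; trying suffixes from longest down, /sw/ is the first permitted one, so coda /s/ | onset /sw/.
σ4/σ5 boundary: /hsh/ splits as /hs/ + /h/ (/h/ is the longest suffix that is a licit onset).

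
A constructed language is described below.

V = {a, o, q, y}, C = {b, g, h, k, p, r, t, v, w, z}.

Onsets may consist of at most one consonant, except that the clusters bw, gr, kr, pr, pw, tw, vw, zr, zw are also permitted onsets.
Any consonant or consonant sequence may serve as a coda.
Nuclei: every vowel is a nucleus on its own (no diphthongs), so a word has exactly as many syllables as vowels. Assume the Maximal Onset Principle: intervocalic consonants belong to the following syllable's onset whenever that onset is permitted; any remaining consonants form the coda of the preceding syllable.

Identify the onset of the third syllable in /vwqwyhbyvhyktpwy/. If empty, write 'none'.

Vowels present: q, y, y, y, y; each is a nucleus, giving 5 syllables.
V1 /q/ – V2 /y/: /w/ → onset of the next syllable (single consonants are always licit onsets).
V2 /y/ – V3 /y/: cluster /hb/ — the longest permitted-onset suffix is /b/; onset = /b/, preceding coda = /h/.
V3 /y/ – V4 /y/: /vh/ splits as /v/ + /h/ (/h/ is the longest suffix that is a licit onset).
V4 /y/ – V5 /y/: /ktpw/ — longest licit onset from the right is /pw/, leaving /kt/ as coda.
Syllabification: vwq.wyh.byv.hykt.pwy.
Syllable 3 is /byv/: onset /b/, nucleus /y/, coda /v/.

b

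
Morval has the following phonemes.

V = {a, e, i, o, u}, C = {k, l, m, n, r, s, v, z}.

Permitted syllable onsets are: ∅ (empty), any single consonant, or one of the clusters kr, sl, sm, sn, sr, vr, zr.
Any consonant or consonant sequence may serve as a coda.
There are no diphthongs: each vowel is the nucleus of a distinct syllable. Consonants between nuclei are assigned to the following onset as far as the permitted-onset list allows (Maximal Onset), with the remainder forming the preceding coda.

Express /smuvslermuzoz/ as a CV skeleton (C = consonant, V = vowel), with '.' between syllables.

Nuclei (vowels): u, e, u, o → 4 syllables.
/u…e/ gap (V1→V2): /vsl/ splits as /v/ + /sl/ (/sl/ is the longest suffix that is a licit onset).
/e…u/ gap (V2→V3): cluster /rm/ — the longest permitted-onset suffix is /m/; onset = /m/, preceding coda = /r/.
/u…o/ gap (V3→V4): just /z/ — single C goes to the following onset.
So the parse is smuv.sler.mu.zoz.
Mapping each syllable to C/V: /smuv/ → CCVC, /sler/ → CCVC, /mu/ → CV, /zoz/ → CVC.

CCVC.CCVC.CV.CVC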